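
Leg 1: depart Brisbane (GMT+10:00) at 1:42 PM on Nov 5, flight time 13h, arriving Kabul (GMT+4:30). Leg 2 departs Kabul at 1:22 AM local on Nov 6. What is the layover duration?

4 hours 10 minutes

Convert departure to UTC: 1:42 PM − 10:00 = 3:42 AM UTC on Nov 5.
Add 13 hours flight time → 4:42 PM UTC.
Kabul is UTC+4:30, so local arrival = 4:42 PM + 4:30 = 9:12 PM on Nov 5.
Layover = 1:22 AM − 9:12 PM (+1 day) = 4 hours 10 minutes.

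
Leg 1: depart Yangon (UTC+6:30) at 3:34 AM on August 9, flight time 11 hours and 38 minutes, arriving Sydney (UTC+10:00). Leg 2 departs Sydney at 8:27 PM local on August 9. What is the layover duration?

1 hour 45 minutes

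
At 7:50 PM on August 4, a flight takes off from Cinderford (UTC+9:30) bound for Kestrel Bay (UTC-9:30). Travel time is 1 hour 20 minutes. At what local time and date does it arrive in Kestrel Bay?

Convert departure to UTC: 7:50 PM − 9:30 = 10:20 AM UTC on Aug 4.
Add 1 hour and 20 minutes travel time → 11:40 AM UTC.
Kestrel Bay is UTC−9:30, so local arrival = 11:40 AM − 9:30 = 2:10 AM on Aug 4.

2:10 AM on August 4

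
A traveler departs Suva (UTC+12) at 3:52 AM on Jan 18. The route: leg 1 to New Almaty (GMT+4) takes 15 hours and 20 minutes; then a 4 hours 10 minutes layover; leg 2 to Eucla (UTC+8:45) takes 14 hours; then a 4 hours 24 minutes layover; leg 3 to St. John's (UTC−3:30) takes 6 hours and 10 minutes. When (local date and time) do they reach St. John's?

Convert departure to UTC: 3:52 AM − 12:00 = 3:52 PM UTC on Jan 17.
Add 15 hours 20 minutes leg 1 → 7:12 AM UTC (Jan 18).
Add 4 hours 10 minutes layover in New Almaty → 11:22 AM UTC.
Add 14 hours leg 2 → 1:22 AM UTC (Jan 19).
Add 4 hours and 24 minutes layover in Eucla → 5:46 AM UTC.
Add 6 hours 10 minutes leg 3 → 11:56 AM UTC.
St. John's is UTC−3:30, so local arrival = 11:56 AM − 3:30 = 8:26 AM on Jan 19.

8:26 AM on January 19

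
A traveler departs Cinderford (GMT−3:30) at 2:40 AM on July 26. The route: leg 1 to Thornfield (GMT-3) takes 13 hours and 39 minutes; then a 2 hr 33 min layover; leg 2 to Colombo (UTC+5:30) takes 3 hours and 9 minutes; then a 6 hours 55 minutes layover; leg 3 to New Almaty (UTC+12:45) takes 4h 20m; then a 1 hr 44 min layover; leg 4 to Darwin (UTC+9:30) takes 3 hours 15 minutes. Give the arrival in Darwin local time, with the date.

3:15 AM on July 28

Convert departure to UTC: 2:40 AM + 3:30 = 6:10 AM UTC on Jul 26.
Add 13 hours 39 minutes leg 1 → 7:49 PM UTC.
Add 2 hours 33 minutes layover in Thornfield → 10:22 PM UTC.
Add 3 hours 9 minutes leg 2 → 1:31 AM UTC (Jul 27).
Add 6 hours 55 minutes layover in Colombo → 8:26 AM UTC.
Add 4 hours 20 minutes leg 3 → 12:46 PM UTC.
Add 1 hour 44 minutes layover in New Almaty → 2:30 PM UTC.
Add 3 hours and 15 minutes leg 4 → 5:45 PM UTC.
Darwin is UTC+9:30, so local arrival = 5:45 PM + 9:30 = 3:15 AM on Jul 28.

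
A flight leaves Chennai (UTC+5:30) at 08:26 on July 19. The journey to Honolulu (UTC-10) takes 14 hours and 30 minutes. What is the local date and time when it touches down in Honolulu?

07:26 on July 19

Convert departure to UTC: 08:26 − 5:30 = 02:56 UTC on Jul 19.
Add 14 hours and 30 minutes travel time → 17:26 UTC.
Honolulu is UTC−10:00, so local arrival = 17:26 − 10:00 = 07:26 on Jul 19.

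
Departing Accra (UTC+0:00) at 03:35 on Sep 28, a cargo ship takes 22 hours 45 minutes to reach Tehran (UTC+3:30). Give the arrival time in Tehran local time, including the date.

05:50 on September 29

Accra is at UTC+0, so departure is already 03:35 UTC on Sep 28.
Add 22 hours 45 minutes travel time → 02:20 UTC (Sep 29).
Tehran is UTC+3:30, so local arrival = 02:20 + 3:30 = 05:50 on Sep 29.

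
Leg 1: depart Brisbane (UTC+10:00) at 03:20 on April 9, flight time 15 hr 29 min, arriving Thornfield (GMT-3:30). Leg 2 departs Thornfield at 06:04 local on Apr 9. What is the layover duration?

Convert departure to UTC: 03:20 − 10:00 = 17:20 UTC on Apr 8.
Add 15 hours and 29 minutes flight time → 08:49 UTC (Apr 9).
Thornfield is UTC−3:30, so local arrival = 08:49 − 3:30 = 05:19 on Apr 9.
Layover = 06:04 − 05:19 = 45 minutes.

45 minutes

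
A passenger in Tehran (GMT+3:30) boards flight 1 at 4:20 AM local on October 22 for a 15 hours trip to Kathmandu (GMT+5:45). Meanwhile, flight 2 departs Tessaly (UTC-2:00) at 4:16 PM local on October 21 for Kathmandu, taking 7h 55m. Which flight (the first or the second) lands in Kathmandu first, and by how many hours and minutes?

Flight 1 in UTC: 4:20 AM − 3:30 = 12:50 AM on Oct 22.
+15 hours → arrive 3:50 PM UTC on Oct 22.
Flight 2 in UTC: 4:16 PM + 2:00 = 6:16 PM on Oct 21.
+7 hours and 55 minutes → arrive 2:11 AM UTC on Oct 22.
Flight 2 lands earlier by 13 hours 39 minutes.

the second, by 13 hours 39 minutes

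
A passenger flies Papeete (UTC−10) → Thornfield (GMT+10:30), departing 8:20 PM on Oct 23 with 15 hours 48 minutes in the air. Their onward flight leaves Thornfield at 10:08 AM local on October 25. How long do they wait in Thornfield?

1 hour 30 minutes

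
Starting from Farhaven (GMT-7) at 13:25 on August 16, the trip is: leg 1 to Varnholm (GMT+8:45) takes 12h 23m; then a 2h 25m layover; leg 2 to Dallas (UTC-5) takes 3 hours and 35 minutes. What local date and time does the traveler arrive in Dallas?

09:48 on August 17

Convert departure to UTC: 13:25 + 7:00 = 20:25 UTC on Aug 16.
Add 12 hours and 23 minutes leg 1 → 08:48 UTC (Aug 17).
Add 2 hours and 25 minutes layover in Varnholm → 11:13 UTC.
Add 3 hours 35 minutes leg 2 → 14:48 UTC.
Dallas is UTC−5:00, so local arrival = 14:48 − 5:00 = 09:48 on Aug 17.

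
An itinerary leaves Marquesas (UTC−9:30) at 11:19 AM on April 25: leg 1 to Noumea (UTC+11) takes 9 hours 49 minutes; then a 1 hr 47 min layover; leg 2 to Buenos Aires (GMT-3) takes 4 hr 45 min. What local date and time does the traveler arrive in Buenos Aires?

Convert departure to UTC: 11:19 AM + 9:30 = 8:49 PM UTC on Apr 25.
Add 9 hours 49 minutes leg 1 → 6:38 AM UTC (Apr 26).
Add 1 hour and 47 minutes layover in Noumea → 8:25 AM UTC.
Add 4 hours and 45 minutes leg 2 → 1:10 PM UTC.
Buenos Aires is UTC−3:00, so local arrival = 1:10 PM − 3:00 = 10:10 AM on Apr 26.

10:10 AM on April 26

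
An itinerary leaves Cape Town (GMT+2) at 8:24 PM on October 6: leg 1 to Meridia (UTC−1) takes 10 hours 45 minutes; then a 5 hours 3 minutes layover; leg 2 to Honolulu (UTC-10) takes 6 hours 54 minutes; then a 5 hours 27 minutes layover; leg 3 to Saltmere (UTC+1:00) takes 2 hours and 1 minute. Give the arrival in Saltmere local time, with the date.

1:34 AM on October 8

Convert departure to UTC: 8:24 PM − 2:00 = 6:24 PM UTC on Oct 6.
Add 10 hours 45 minutes leg 1 → 5:09 AM UTC (Oct 7).
Add 5 hours 3 minutes layover in Meridia → 10:12 AM UTC.
Add 6 hours 54 minutes leg 2 → 5:06 PM UTC.
Add 5 hours 27 minutes layover in Honolulu → 10:33 PM UTC.
Add 2 hours and 1 minute leg 3 → 12:34 AM UTC (Oct 8).
Saltmere is UTC+1:00, so local arrival = 12:34 AM + 1:00 = 1:34 AM on Oct 8.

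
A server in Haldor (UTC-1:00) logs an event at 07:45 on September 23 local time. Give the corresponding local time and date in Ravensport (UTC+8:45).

In UTC: 07:45 + 1:00 = 08:45 on Sep 23.
Ravensport is UTC+8:45: 08:45 + 8:45 = 17:30 on Sep 23.

17:30 on Sep 23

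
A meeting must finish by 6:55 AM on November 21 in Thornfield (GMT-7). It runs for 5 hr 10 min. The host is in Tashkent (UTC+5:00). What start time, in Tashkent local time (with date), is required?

Target end time in UTC: 6:55 AM + 7:00 = 1:55 PM on Nov 21.
Subtract 5 hours and 10 minutes → start 8:45 AM UTC on Nov 21.
Tashkent is UTC+5:00: 8:45 AM + 5:00 = 1:45 PM on Nov 21.

1:45 PM on November 21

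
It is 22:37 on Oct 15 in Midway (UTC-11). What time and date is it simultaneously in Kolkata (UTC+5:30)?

15:07 on Oct 16

Kolkata is 16:30 ahead of Midway.
Shift by the zone difference: 22:37 + 16:30 = 15:07 on Oct 16 in Kolkata.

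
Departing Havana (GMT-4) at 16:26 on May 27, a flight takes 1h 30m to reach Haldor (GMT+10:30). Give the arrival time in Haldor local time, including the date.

08:26 on May 28

Convert departure to UTC: 16:26 + 4:00 = 20:26 UTC on May 27.
Add 1 hour 30 minutes travel time → 21:56 UTC.
Haldor is UTC+10:30, so local arrival = 21:56 + 10:30 = 08:26 on May 28.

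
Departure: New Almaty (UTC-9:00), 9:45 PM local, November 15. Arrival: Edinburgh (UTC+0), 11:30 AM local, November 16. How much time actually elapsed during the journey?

Departure in UTC: 9:45 PM + 9:00 = 6:45 AM on Nov 16.
Arrival is already UTC: 11:30 AM on Nov 16.
Elapsed = 11:30 AM − 6:45 AM = 4 hours 45 minutes.

4 hours 45 minutes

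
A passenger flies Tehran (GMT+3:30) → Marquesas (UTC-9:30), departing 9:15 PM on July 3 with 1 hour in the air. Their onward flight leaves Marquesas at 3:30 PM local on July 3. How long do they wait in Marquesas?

Convert departure to UTC: 9:15 PM − 3:30 = 5:45 PM UTC on Jul 3.
Add 1 hour flight time → 6:45 PM UTC.
Marquesas is UTC−9:30, so local arrival = 6:45 PM − 9:30 = 9:15 AM on Jul 3.
Layover = 3:30 PM − 9:15 AM = 6 hours 15 minutes.

6 hours 15 minutes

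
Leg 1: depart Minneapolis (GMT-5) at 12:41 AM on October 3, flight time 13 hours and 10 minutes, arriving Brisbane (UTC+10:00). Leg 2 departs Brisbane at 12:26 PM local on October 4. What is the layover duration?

7 hours 35 minutes

Convert departure to UTC: 12:41 AM + 5:00 = 5:41 AM UTC on Oct 3.
Add 13 hours and 10 minutes flight time → 6:51 PM UTC.
Brisbane is UTC+10:00, so local arrival = 6:51 PM + 10:00 = 4:51 AM on Oct 4.
Layover = 12:26 PM − 4:51 AM = 7 hours 35 minutes.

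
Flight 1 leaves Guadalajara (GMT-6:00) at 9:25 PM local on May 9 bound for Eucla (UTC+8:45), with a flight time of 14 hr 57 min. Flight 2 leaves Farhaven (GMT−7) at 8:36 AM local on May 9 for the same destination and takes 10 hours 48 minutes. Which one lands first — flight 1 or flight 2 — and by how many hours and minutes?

Flight 1 in UTC: 9:25 PM + 6:00 = 3:25 AM on May 10.
+14 hours and 57 minutes → arrive 6:22 PM UTC on May 10.
Flight 2 in UTC: 8:36 AM + 7:00 = 3:36 PM on May 9.
+10 hours 48 minutes → arrive 2:24 AM UTC on May 10.
Flight 2 lands earlier by 15 hours 58 minutes.

the second, by 15 hours 58 minutes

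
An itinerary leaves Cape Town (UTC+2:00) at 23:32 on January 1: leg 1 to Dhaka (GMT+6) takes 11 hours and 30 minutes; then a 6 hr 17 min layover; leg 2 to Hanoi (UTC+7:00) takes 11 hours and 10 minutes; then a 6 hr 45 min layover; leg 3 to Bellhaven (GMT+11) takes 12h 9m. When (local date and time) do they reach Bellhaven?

Convert departure to UTC: 23:32 − 2:00 = 21:32 UTC on Jan 1.
Add 11 hours and 30 minutes leg 1 → 09:02 UTC (Jan 2).
Add 6 hours and 17 minutes layover in Dhaka → 15:19 UTC.
Add 11 hours and 10 minutes leg 2 → 02:29 UTC (Jan 3).
Add 6 hours 45 minutes layover in Hanoi → 09:14 UTC.
Add 12 hours 9 minutes leg 3 → 21:23 UTC.
Bellhaven is UTC+11:00, so local arrival = 21:23 + 11:00 = 08:23 on Jan 4.

08:23 on January 4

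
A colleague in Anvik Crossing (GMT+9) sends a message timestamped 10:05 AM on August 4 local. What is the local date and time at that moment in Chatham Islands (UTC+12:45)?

1:50 PM on Aug 4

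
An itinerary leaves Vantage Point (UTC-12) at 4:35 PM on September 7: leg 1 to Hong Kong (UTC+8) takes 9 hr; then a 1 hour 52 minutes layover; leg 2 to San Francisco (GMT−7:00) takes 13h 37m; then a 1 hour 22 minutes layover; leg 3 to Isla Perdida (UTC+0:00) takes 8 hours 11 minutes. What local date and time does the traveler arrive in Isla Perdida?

Convert departure to UTC: 4:35 PM + 12:00 = 4:35 AM UTC on Sep 8.
Add 9 hours leg 1 → 1:35 PM UTC.
Add 1 hour and 52 minutes layover in Hong Kong → 3:27 PM UTC.
Add 13 hours and 37 minutes leg 2 → 5:04 AM UTC (Sep 9).
Add 1 hour 22 minutes layover in San Francisco → 6:26 AM UTC.
Add 8 hours 11 minutes leg 3 → 2:37 PM UTC.
Isla Perdida is UTC+0, so local arrival is the same: 2:37 PM on Sep 9.

2:37 PM on Sep 9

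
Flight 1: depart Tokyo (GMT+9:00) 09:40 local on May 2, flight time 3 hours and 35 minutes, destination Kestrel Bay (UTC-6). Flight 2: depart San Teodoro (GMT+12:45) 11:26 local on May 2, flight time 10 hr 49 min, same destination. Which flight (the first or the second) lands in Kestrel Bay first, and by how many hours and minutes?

the first, by 5 hours 15 minutes

Flight 1 in UTC: 09:40 − 9:00 = 00:40 on May 2.
+3 hours and 35 minutes → arrive 04:15 UTC on May 2.
Flight 2 in UTC: 11:26 − 12:45 = 22:41 on May 1.
+10 hours 49 minutes → arrive 09:30 UTC on May 2.
Flight 1 lands earlier by 5 hours 15 minutes.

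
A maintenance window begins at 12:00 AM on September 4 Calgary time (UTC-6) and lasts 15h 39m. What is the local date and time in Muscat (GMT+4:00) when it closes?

1:39 AM on September 5

Convert start to UTC: 12:00 AM + 6:00 = 6:00 AM UTC on Sep 4.
Add 15 hours and 39 minutes duration → 9:39 PM UTC.
Muscat is UTC+4:00, so local end time = 9:39 PM + 4:00 = 1:39 AM on Sep 5.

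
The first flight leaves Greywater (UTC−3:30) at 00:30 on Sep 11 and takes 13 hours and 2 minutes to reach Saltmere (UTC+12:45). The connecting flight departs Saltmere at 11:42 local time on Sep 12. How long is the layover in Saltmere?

5 hours 55 minutes

Convert departure to UTC: 00:30 + 3:30 = 04:00 UTC on Sep 11.
Add 13 hours 2 minutes flight time → 17:02 UTC.
Saltmere is UTC+12:45, so local arrival = 17:02 + 12:45 = 05:47 on Sep 12.
Layover = 11:42 − 05:47 = 5 hours 55 minutes.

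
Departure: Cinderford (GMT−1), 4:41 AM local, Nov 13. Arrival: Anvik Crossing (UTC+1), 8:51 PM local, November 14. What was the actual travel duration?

38 hours 10 minutes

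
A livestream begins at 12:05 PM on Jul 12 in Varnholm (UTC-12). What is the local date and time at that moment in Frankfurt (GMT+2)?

2:05 AM on July 13

Frankfurt is 14:00 ahead of Varnholm.
Shift by the zone difference: 12:05 PM + 14:00 = 2:05 AM on Jul 13 in Frankfurt.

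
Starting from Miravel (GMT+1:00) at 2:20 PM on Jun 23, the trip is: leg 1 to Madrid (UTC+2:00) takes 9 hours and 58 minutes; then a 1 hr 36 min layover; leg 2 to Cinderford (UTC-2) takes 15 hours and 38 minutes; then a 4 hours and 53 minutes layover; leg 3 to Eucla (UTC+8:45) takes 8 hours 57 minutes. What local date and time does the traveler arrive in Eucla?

Convert departure to UTC: 2:20 PM − 1:00 = 1:20 PM UTC on Jun 23.
Add 9 hours 58 minutes leg 1 → 11:18 PM UTC.
Add 1 hour 36 minutes layover in Madrid → 12:54 AM UTC (Jun 24).
Add 15 hours and 38 minutes leg 2 → 4:32 PM UTC.
Add 4 hours and 53 minutes layover in Cinderford → 9:25 PM UTC.
Add 8 hours 57 minutes leg 3 → 6:22 AM UTC (Jun 25).
Eucla is UTC+8:45, so local arrival = 6:22 AM + 8:45 = 3:07 PM on Jun 25.

3:07 PM on Jun 25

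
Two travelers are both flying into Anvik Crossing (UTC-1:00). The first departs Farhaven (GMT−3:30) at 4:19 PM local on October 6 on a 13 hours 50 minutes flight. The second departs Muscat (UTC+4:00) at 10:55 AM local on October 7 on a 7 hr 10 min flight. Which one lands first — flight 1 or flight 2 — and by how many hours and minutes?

the first, by 4 hours 26 minutes

Flight 1 in UTC: 4:19 PM + 3:30 = 7:49 PM on Oct 6.
+13 hours 50 minutes → arrive 9:39 AM UTC on Oct 7.
Flight 2 in UTC: 10:55 AM − 4:00 = 6:55 AM on Oct 7.
+7 hours and 10 minutes → arrive 2:05 PM UTC on Oct 7.
Flight 1 lands earlier by 4 hours 26 minutes.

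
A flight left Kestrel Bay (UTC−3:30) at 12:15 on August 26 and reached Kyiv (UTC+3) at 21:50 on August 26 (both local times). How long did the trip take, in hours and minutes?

Departure in UTC: 12:15 + 3:30 = 15:45 on Aug 26.
Arrival in UTC: 21:50 − 3:00 = 18:50 on Aug 26.
Elapsed = 18:50 − 15:45 = 3 hours 5 minutes.

3 hours 5 minutes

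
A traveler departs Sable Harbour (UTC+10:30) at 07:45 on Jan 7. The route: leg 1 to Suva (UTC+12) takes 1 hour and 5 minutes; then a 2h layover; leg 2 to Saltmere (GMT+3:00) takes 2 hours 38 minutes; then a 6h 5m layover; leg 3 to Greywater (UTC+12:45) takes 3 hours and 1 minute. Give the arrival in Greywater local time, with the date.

00:49 on Jan 8

Convert departure to UTC: 07:45 − 10:30 = 21:15 UTC on Jan 6.
Add 1 hour 5 minutes leg 1 → 22:20 UTC.
Add 2 hours layover in Suva → 00:20 UTC (Jan 7).
Add 2 hours 38 minutes leg 2 → 02:58 UTC.
Add 6 hours and 5 minutes layover in Saltmere → 09:03 UTC.
Add 3 hours 1 minute leg 3 → 12:04 UTC.
Greywater is UTC+12:45, so local arrival = 12:04 + 12:45 = 00:49 on Jan 8.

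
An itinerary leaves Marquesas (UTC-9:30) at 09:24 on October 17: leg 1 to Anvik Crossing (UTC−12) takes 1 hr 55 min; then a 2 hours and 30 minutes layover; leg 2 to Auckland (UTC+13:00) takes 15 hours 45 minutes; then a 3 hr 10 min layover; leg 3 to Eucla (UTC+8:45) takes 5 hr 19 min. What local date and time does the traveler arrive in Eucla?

08:18 on October 19

Convert departure to UTC: 09:24 + 9:30 = 18:54 UTC on Oct 17.
Add 1 hour 55 minutes leg 1 → 20:49 UTC.
Add 2 hours 30 minutes layover in Anvik Crossing → 23:19 UTC.
Add 15 hours 45 minutes leg 2 → 15:04 UTC (Oct 18).
Add 3 hours 10 minutes layover in Auckland → 18:14 UTC.
Add 5 hours and 19 minutes leg 3 → 23:33 UTC.
Eucla is UTC+8:45, so local arrival = 23:33 + 8:45 = 08:18 on Oct 19.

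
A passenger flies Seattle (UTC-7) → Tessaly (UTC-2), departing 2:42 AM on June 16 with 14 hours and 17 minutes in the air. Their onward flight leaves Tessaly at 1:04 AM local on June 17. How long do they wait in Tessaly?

3 hours 5 minutes

Convert departure to UTC: 2:42 AM + 7:00 = 9:42 AM UTC on Jun 16.
Add 14 hours and 17 minutes flight time → 11:59 PM UTC.
Tessaly is UTC−2:00, so local arrival = 11:59 PM − 2:00 = 9:59 PM on Jun 16.
Layover = 1:04 AM − 9:59 PM (+1 day) = 3 hours 5 minutes.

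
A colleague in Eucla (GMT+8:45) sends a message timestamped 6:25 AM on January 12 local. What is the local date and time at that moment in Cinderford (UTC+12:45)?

In UTC: 6:25 AM − 8:45 = 9:40 PM on Jan 11.
Cinderford is UTC+12:45: 9:40 PM + 12:45 = 10:25 AM on Jan 12.

10:25 AM on Jan 12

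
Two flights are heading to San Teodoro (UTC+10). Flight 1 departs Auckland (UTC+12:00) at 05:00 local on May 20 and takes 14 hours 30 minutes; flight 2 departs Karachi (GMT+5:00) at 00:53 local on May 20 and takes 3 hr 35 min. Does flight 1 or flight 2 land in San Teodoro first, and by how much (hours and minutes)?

the second, by 8 hours 2 minutes

Flight 1 in UTC: 05:00 − 12:00 = 17:00 on May 19.
+14 hours 30 minutes → arrive 07:30 UTC on May 20.
Flight 2 in UTC: 00:53 − 5:00 = 19:53 on May 19.
+3 hours and 35 minutes → arrive 23:28 UTC on May 19.
Flight 2 lands earlier by 8 hours 2 minutes.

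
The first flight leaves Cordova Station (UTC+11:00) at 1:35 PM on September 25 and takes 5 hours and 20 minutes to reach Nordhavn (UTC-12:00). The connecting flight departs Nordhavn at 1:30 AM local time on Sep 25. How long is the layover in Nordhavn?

5 hours 35 minutes

Convert departure to UTC: 1:35 PM − 11:00 = 2:35 AM UTC on Sep 25.
Add 5 hours and 20 minutes flight time → 7:55 AM UTC.
Nordhavn is UTC−12:00, so local arrival = 7:55 AM − 12:00 = 7:55 PM on Sep 24.
Layover = 1:30 AM − 7:55 PM (+1 day) = 5 hours 35 minutes.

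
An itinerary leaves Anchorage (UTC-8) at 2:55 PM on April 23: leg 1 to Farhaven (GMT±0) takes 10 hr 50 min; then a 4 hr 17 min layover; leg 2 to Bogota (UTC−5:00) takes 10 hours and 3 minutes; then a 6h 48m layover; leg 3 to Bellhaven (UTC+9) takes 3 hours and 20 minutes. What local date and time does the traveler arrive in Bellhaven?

7:13 PM on April 25

Convert departure to UTC: 2:55 PM + 8:00 = 10:55 PM UTC on Apr 23.
Add 10 hours 50 minutes leg 1 → 9:45 AM UTC (Apr 24).
Add 4 hours 17 minutes layover in Farhaven → 2:02 PM UTC.
Add 10 hours and 3 minutes leg 2 → 12:05 AM UTC (Apr 25).
Add 6 hours and 48 minutes layover in Bogota → 6:53 AM UTC.
Add 3 hours and 20 minutes leg 3 → 10:13 AM UTC.
Bellhaven is UTC+9:00, so local arrival = 10:13 AM + 9:00 = 7:13 PM on Apr 25.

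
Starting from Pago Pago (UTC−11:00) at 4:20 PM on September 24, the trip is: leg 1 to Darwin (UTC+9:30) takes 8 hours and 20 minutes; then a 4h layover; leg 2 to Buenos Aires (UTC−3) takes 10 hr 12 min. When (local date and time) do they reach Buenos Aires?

10:52 PM on September 25

Convert departure to UTC: 4:20 PM + 11:00 = 3:20 AM UTC on Sep 25.
Add 8 hours 20 minutes leg 1 → 11:40 AM UTC.
Add 4 hours layover in Darwin → 3:40 PM UTC.
Add 10 hours 12 minutes leg 2 → 1:52 AM UTC (Sep 26).
Buenos Aires is UTC−3:00, so local arrival = 1:52 AM − 3:00 = 10:52 PM on Sep 25.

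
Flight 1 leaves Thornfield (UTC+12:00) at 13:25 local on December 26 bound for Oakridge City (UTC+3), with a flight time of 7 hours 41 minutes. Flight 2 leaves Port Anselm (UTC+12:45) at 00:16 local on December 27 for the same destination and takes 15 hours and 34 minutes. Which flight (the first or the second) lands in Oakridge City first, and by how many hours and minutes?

the first, by 17 hours 59 minutes

Flight 1 in UTC: 13:25 − 12:00 = 01:25 on Dec 26.
+7 hours and 41 minutes → arrive 09:06 UTC on Dec 26.
Flight 2 in UTC: 00:16 − 12:45 = 11:31 on Dec 26.
+15 hours 34 minutes → arrive 03:05 UTC on Dec 27.
Flight 1 lands earlier by 17 hours 59 minutes.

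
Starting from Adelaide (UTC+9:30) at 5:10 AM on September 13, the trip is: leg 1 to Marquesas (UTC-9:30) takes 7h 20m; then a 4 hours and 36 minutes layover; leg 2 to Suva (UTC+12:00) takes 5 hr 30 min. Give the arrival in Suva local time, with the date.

1:06 AM on Sep 14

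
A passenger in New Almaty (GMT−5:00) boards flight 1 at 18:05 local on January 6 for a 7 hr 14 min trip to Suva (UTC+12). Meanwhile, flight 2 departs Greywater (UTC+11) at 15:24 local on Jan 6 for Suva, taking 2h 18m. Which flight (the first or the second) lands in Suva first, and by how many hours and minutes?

Flight 1 in UTC: 18:05 + 5:00 = 23:05 on Jan 6.
+7 hours 14 minutes → arrive 06:19 UTC on Jan 7.
Flight 2 in UTC: 15:24 − 11:00 = 04:24 on Jan 6.
+2 hours 18 minutes → arrive 06:42 UTC on Jan 6.
Flight 2 lands earlier by 23 hours 37 minutes.

the second, by 23 hours 37 minutes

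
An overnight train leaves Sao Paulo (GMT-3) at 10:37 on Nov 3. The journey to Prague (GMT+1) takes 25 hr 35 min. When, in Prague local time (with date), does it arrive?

Convert departure to UTC: 10:37 + 3:00 = 13:37 UTC on Nov 3.
Add 25 hours 35 minutes travel time → 15:12 UTC (Nov 4).
Prague is UTC+1:00, so local arrival = 15:12 + 1:00 = 16:12 on Nov 4.

16:12 on Nov 4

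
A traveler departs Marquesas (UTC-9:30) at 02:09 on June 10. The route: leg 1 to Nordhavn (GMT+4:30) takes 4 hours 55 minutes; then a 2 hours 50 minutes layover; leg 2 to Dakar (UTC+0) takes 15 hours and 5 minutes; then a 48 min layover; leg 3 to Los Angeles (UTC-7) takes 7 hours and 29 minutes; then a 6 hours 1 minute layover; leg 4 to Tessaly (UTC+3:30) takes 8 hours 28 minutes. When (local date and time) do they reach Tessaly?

Convert departure to UTC: 02:09 + 9:30 = 11:39 UTC on Jun 10.
Add 4 hours and 55 minutes leg 1 → 16:34 UTC.
Add 2 hours and 50 minutes layover in Nordhavn → 19:24 UTC.
Add 15 hours 5 minutes leg 2 → 10:29 UTC (Jun 11).
Add 48 minutes layover in Dakar → 11:17 UTC.
Add 7 hours 29 minutes leg 3 → 18:46 UTC.
Add 6 hours and 1 minute layover in Los Angeles → 00:47 UTC (Jun 12).
Add 8 hours and 28 minutes leg 4 → 09:15 UTC.
Tessaly is UTC+3:30, so local arrival = 09:15 + 3:30 = 12:45 on Jun 12.

12:45 on June 12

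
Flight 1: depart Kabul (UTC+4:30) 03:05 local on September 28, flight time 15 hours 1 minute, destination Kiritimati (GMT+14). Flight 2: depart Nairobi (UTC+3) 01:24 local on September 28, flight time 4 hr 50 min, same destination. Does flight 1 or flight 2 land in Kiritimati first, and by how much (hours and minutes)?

Flight 1 in UTC: 03:05 − 4:30 = 22:35 on Sep 27.
+15 hours and 1 minute → arrive 13:36 UTC on Sep 28.
Flight 2 in UTC: 01:24 − 3:00 = 22:24 on Sep 27.
+4 hours and 50 minutes → arrive 03:14 UTC on Sep 28.
Flight 2 lands earlier by 10 hours 22 minutes.

the second, by 10 hours 22 minutes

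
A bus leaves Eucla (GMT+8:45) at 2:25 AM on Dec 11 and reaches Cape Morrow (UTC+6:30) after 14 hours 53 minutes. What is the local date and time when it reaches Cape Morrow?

Convert departure to UTC: 2:25 AM − 8:45 = 5:40 PM UTC on Dec 10.
Add 14 hours and 53 minutes travel time → 8:33 AM UTC (Dec 11).
Cape Morrow is UTC+6:30, so local arrival = 8:33 AM + 6:30 = 3:03 PM on Dec 11.

3:03 PM on Dec 11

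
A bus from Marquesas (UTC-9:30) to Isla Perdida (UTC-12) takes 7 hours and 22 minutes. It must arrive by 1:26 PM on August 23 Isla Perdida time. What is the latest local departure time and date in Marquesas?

Target arrival in UTC: 1:26 PM + 12:00 = 1:26 AM on Aug 24.
Subtract 7 hours and 22 minutes → departure 6:04 PM UTC on Aug 23.
Marquesas is UTC−9:30: 6:04 PM − 9:30 = 8:34 AM on Aug 23.

8:34 AM on Aug 23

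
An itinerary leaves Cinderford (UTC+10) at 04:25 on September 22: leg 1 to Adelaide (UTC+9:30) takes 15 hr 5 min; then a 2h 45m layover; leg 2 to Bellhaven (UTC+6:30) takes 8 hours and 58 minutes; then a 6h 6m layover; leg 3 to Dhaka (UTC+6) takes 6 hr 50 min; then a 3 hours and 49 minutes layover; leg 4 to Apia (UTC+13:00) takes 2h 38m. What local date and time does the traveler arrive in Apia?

05:36 on September 24

Convert departure to UTC: 04:25 − 10:00 = 18:25 UTC on Sep 21.
Add 15 hours and 5 minutes leg 1 → 09:30 UTC (Sep 22).
Add 2 hours and 45 minutes layover in Adelaide → 12:15 UTC.
Add 8 hours 58 minutes leg 2 → 21:13 UTC.
Add 6 hours 6 minutes layover in Bellhaven → 03:19 UTC (Sep 23).
Add 6 hours and 50 minutes leg 3 → 10:09 UTC.
Add 3 hours 49 minutes layover in Dhaka → 13:58 UTC.
Add 2 hours and 38 minutes leg 4 → 16:36 UTC.
Apia is UTC+13:00, so local arrival = 16:36 + 13:00 = 05:36 on Sep 24.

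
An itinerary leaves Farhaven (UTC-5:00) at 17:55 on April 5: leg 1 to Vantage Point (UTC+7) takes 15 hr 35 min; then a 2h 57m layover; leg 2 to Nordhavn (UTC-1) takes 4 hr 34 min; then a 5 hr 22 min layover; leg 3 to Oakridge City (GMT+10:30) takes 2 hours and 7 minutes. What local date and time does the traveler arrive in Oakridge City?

16:00 on April 7

Convert departure to UTC: 17:55 + 5:00 = 22:55 UTC on Apr 5.
Add 15 hours 35 minutes leg 1 → 14:30 UTC (Apr 6).
Add 2 hours and 57 minutes layover in Vantage Point → 17:27 UTC.
Add 4 hours 34 minutes leg 2 → 22:01 UTC.
Add 5 hours 22 minutes layover in Nordhavn → 03:23 UTC (Apr 7).
Add 2 hours and 7 minutes leg 3 → 05:30 UTC.
Oakridge City is UTC+10:30, so local arrival = 05:30 + 10:30 = 16:00 on Apr 7.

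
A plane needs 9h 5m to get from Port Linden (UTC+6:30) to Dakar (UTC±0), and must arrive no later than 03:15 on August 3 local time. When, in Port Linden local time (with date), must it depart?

Target arrival is already UTC: 03:15 on Aug 3.
Subtract 9 hours and 5 minutes → departure 18:10 UTC on Aug 2.
Port Linden is UTC+6:30: 18:10 + 6:30 = 00:40 on Aug 3.

00:40 on Aug 3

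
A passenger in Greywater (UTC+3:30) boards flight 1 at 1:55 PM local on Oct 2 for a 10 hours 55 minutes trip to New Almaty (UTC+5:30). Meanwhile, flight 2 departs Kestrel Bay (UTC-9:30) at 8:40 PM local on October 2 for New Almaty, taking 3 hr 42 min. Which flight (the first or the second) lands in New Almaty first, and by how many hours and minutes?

Flight 1 in UTC: 1:55 PM − 3:30 = 10:25 AM on Oct 2.
+10 hours 55 minutes → arrive 9:20 PM UTC on Oct 2.
Flight 2 in UTC: 8:40 PM + 9:30 = 6:10 AM on Oct 3.
+3 hours 42 minutes → arrive 9:52 AM UTC on Oct 3.
Flight 1 lands earlier by 12 hours 32 minutes.

the first, by 12 hours 32 minutes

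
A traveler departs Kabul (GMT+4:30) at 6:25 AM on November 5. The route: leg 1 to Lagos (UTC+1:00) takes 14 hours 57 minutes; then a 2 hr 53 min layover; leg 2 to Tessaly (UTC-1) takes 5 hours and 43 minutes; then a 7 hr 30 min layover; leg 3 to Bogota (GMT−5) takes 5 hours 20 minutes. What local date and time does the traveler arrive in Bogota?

Convert departure to UTC: 6:25 AM − 4:30 = 1:55 AM UTC on Nov 5.
Add 14 hours 57 minutes leg 1 → 4:52 PM UTC.
Add 2 hours and 53 minutes layover in Lagos → 7:45 PM UTC.
Add 5 hours 43 minutes leg 2 → 1:28 AM UTC (Nov 6).
Add 7 hours and 30 minutes layover in Tessaly → 8:58 AM UTC.
Add 5 hours 20 minutes leg 3 → 2:18 PM UTC.
Bogota is UTC−5:00, so local arrival = 2:18 PM − 5:00 = 9:18 AM on Nov 6.

9:18 AM on November 6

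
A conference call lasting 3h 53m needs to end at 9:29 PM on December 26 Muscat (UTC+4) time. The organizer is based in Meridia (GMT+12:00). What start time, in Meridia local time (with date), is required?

1:36 AM on December 27

Target end time in UTC: 9:29 PM − 4:00 = 5:29 PM on Dec 26.
Subtract 3 hours and 53 minutes → start 1:36 PM UTC on Dec 26.
Meridia is UTC+12:00: 1:36 PM + 12:00 = 1:36 AM on Dec 27.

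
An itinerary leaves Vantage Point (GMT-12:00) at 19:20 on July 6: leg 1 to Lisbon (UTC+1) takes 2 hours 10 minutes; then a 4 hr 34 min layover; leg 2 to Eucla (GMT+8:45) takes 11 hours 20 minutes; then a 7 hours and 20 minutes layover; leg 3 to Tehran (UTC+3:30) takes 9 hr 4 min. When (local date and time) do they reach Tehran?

Convert departure to UTC: 19:20 + 12:00 = 07:20 UTC on Jul 7.
Add 2 hours and 10 minutes leg 1 → 09:30 UTC.
Add 4 hours and 34 minutes layover in Lisbon → 14:04 UTC.
Add 11 hours 20 minutes leg 2 → 01:24 UTC (Jul 8).
Add 7 hours and 20 minutes layover in Eucla → 08:44 UTC.
Add 9 hours and 4 minutes leg 3 → 17:48 UTC.
Tehran is UTC+3:30, so local arrival = 17:48 + 3:30 = 21:18 on Jul 8.

21:18 on Jul 8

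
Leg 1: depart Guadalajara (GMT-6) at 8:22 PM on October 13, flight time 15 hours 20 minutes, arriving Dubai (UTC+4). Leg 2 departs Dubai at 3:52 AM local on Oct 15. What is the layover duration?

Convert departure to UTC: 8:22 PM + 6:00 = 2:22 AM UTC on Oct 14.
Add 15 hours 20 minutes flight time → 5:42 PM UTC.
Dubai is UTC+4:00, so local arrival = 5:42 PM + 4:00 = 9:42 PM on Oct 14.
Layover = 3:52 AM − 9:42 PM (+1 day) = 6 hours 10 minutes.

6 hours 10 minutes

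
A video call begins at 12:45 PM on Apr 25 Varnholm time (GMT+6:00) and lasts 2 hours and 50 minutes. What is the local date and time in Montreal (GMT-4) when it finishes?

5:35 AM on April 25

Convert start to UTC: 12:45 PM − 6:00 = 6:45 AM UTC on Apr 25.
Add 2 hours 50 minutes duration → 9:35 AM UTC.
Montreal is UTC−4:00, so local end time = 9:35 AM − 4:00 = 5:35 AM on Apr 25.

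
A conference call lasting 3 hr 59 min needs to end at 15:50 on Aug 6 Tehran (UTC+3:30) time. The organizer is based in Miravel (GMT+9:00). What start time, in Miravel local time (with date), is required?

17:21 on August 6

Target end time in UTC: 15:50 − 3:30 = 12:20 on Aug 6.
Subtract 3 hours 59 minutes → start 08:21 UTC on Aug 6.
Miravel is UTC+9:00: 08:21 + 9:00 = 17:21 on Aug 6.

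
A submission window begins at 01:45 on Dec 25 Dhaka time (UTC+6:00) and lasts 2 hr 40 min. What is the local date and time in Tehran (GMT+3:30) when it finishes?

Tehran is 2:30 behind Dhaka.
After 2 hours and 40 minutes it is 04:25 in Dhaka.
Shift by the zone difference: 04:25 − 2:30 = 01:55 on Dec 25 in Tehran.

01:55 on Dec 25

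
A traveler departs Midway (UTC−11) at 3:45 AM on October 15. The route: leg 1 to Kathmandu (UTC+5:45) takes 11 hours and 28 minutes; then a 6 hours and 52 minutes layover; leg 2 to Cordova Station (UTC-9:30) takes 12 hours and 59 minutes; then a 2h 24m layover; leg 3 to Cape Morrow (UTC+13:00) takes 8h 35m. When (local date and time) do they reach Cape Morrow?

Convert departure to UTC: 3:45 AM + 11:00 = 2:45 PM UTC on Oct 15.
Add 11 hours 28 minutes leg 1 → 2:13 AM UTC (Oct 16).
Add 6 hours 52 minutes layover in Kathmandu → 9:05 AM UTC.
Add 12 hours 59 minutes leg 2 → 10:04 PM UTC.
Add 2 hours and 24 minutes layover in Cordova Station → 12:28 AM UTC (Oct 17).
Add 8 hours 35 minutes leg 3 → 9:03 AM UTC.
Cape Morrow is UTC+13:00, so local arrival = 9:03 AM + 13:00 = 10:03 PM on Oct 17.

10:03 PM on Oct 17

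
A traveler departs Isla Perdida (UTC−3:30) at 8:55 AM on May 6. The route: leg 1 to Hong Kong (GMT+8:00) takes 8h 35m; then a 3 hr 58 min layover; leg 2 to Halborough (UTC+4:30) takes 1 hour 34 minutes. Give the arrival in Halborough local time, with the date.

Convert departure to UTC: 8:55 AM + 3:30 = 12:25 PM UTC on May 6.
Add 8 hours and 35 minutes leg 1 → 9:00 PM UTC.
Add 3 hours 58 minutes layover in Hong Kong → 12:58 AM UTC (May 7).
Add 1 hour and 34 minutes leg 2 → 2:32 AM UTC.
Halborough is UTC+4:30, so local arrival = 2:32 AM + 4:30 = 7:02 AM on May 7.

7:02 AM on May 7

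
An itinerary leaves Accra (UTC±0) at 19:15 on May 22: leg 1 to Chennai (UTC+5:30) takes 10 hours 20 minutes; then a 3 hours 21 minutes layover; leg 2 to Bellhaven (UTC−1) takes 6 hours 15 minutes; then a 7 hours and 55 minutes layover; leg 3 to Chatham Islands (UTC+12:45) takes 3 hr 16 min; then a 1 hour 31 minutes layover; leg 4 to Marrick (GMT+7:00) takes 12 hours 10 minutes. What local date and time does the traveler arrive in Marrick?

Accra is at UTC+0, so departure is already 19:15 UTC on May 22.
Add 10 hours and 20 minutes leg 1 → 05:35 UTC (May 23).
Add 3 hours and 21 minutes layover in Chennai → 08:56 UTC.
Add 6 hours and 15 minutes leg 2 → 15:11 UTC.
Add 7 hours and 55 minutes layover in Bellhaven → 23:06 UTC.
Add 3 hours and 16 minutes leg 3 → 02:22 UTC (May 24).
Add 1 hour 31 minutes layover in Chatham Islands → 03:53 UTC.
Add 12 hours and 10 minutes leg 4 → 16:03 UTC.
Marrick is UTC+7:00, so local arrival = 16:03 + 7:00 = 23:03 on May 24.

23:03 on May 24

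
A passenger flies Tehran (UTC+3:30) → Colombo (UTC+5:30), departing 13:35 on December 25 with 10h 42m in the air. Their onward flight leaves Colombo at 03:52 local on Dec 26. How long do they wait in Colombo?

Convert departure to UTC: 13:35 − 3:30 = 10:05 UTC on Dec 25.
Add 10 hours 42 minutes flight time → 20:47 UTC.
Colombo is UTC+5:30, so local arrival = 20:47 + 5:30 = 02:17 on Dec 26.
Layover = 03:52 − 02:17 = 1 hour 35 minutes.

1 hour 35 minutes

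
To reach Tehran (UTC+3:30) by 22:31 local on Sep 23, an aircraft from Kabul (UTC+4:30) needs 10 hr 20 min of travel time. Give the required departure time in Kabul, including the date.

Target arrival in UTC: 22:31 − 3:30 = 19:01 on Sep 23.
Subtract 10 hours and 20 minutes → departure 08:41 UTC on Sep 23.
Kabul is UTC+4:30: 08:41 + 4:30 = 13:11 on Sep 23.

13:11 on Sep 23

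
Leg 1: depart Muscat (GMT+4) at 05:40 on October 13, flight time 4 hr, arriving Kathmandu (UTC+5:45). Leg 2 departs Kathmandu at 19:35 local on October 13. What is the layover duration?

Convert departure to UTC: 05:40 − 4:00 = 01:40 UTC on Oct 13.
Add 4 hours flight time → 05:40 UTC.
Kathmandu is UTC+5:45, so local arrival = 05:40 + 5:45 = 11:25 on Oct 13.
Layover = 19:35 − 11:25 = 8 hours 10 minutes.

8 hours 10 minutes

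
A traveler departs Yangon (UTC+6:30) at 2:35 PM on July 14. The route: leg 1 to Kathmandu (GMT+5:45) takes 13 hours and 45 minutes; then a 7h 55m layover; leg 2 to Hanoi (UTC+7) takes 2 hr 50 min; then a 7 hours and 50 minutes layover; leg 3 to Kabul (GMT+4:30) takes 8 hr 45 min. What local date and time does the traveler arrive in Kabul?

5:40 AM on Jul 16

Convert departure to UTC: 2:35 PM − 6:30 = 8:05 AM UTC on Jul 14.
Add 13 hours and 45 minutes leg 1 → 9:50 PM UTC.
Add 7 hours and 55 minutes layover in Kathmandu → 5:45 AM UTC (Jul 15).
Add 2 hours 50 minutes leg 2 → 8:35 AM UTC.
Add 7 hours and 50 minutes layover in Hanoi → 4:25 PM UTC.
Add 8 hours 45 minutes leg 3 → 1:10 AM UTC (Jul 16).
Kabul is UTC+4:30, so local arrival = 1:10 AM + 4:30 = 5:40 AM on Jul 16.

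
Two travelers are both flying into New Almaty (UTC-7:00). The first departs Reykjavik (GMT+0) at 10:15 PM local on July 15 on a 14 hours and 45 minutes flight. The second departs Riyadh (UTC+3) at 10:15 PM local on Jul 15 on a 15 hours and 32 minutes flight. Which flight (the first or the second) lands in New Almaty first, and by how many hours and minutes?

Flight 1 departs at 10:15 PM UTC (Jul 15).
+14 hours 45 minutes → arrive 1:00 PM UTC on Jul 16.
Flight 2 in UTC: 10:15 PM − 3:00 = 7:15 PM on Jul 15.
+15 hours 32 minutes → arrive 10:47 AM UTC on Jul 16.
Flight 2 lands earlier by 2 hours 13 minutes.

the second, by 2 hours 13 minutes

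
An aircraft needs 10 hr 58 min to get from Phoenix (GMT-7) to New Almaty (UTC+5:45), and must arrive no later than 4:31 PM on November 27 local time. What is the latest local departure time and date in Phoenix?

Target arrival in UTC: 4:31 PM − 5:45 = 10:46 AM on Nov 27.
Subtract 10 hours and 58 minutes → departure 11:48 PM UTC on Nov 26.
Phoenix is UTC−7:00: 11:48 PM − 7:00 = 4:48 PM on Nov 26.

4:48 PM on November 26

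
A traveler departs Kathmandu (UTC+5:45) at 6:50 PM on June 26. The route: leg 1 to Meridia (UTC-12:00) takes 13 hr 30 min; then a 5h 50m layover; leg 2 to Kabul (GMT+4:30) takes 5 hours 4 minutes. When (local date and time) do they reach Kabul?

Convert departure to UTC: 6:50 PM − 5:45 = 1:05 PM UTC on Jun 26.
Add 13 hours and 30 minutes leg 1 → 2:35 AM UTC (Jun 27).
Add 5 hours and 50 minutes layover in Meridia → 8:25 AM UTC.
Add 5 hours and 4 minutes leg 2 → 1:29 PM UTC.
Kabul is UTC+4:30, so local arrival = 1:29 PM + 4:30 = 5:59 PM on Jun 27.

5:59 PM on Jun 27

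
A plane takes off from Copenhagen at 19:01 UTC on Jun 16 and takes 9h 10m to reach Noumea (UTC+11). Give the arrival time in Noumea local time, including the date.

Departure is given in UTC: 19:01 on Jun 16.
Add 9 hours 10 minutes → 04:11 UTC (Jun 17).
Noumea is UTC+11:00: 04:11 + 11:00 = 15:11 on Jun 17.

15:11 on June 17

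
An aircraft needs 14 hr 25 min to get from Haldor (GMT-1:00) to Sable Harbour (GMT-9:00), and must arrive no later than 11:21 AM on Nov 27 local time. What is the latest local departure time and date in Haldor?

4:56 AM on November 27

Target arrival in UTC: 11:21 AM + 9:00 = 8:21 PM on Nov 27.
Subtract 14 hours 25 minutes → departure 5:56 AM UTC on Nov 27.
Haldor is UTC−1:00: 5:56 AM − 1:00 = 4:56 AM on Nov 27.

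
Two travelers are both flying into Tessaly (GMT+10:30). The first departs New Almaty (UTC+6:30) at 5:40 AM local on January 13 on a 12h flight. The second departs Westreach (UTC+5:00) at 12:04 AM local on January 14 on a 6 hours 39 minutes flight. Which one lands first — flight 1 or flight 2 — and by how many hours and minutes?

the first, by 14 hours 33 minutes

Flight 1 in UTC: 5:40 AM − 6:30 = 11:10 PM on Jan 12.
+12 hours → arrive 11:10 AM UTC on Jan 13.
Flight 2 in UTC: 12:04 AM − 5:00 = 7:04 PM on Jan 13.
+6 hours 39 minutes → arrive 1:43 AM UTC on Jan 14.
Flight 1 lands earlier by 14 hours 33 minutes.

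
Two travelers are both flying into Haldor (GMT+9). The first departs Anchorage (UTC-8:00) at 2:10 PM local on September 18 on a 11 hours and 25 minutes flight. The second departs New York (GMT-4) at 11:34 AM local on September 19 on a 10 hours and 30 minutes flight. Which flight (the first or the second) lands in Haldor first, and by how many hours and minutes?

Flight 1 in UTC: 2:10 PM + 8:00 = 10:10 PM on Sep 18.
+11 hours and 25 minutes → arrive 9:35 AM UTC on Sep 19.
Flight 2 in UTC: 11:34 AM + 4:00 = 3:34 PM on Sep 19.
+10 hours 30 minutes → arrive 2:04 AM UTC on Sep 20.
Flight 1 lands earlier by 16 hours 29 minutes.

the first, by 16 hours 29 minutes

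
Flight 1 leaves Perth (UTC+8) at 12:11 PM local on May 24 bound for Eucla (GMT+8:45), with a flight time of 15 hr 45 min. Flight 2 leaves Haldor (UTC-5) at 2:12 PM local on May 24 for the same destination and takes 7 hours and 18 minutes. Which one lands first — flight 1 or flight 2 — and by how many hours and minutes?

Flight 1 in UTC: 12:11 PM − 8:00 = 4:11 AM on May 24.
+15 hours and 45 minutes → arrive 7:56 PM UTC on May 24.
Flight 2 in UTC: 2:12 PM + 5:00 = 7:12 PM on May 24.
+7 hours 18 minutes → arrive 2:30 AM UTC on May 25.
Flight 1 lands earlier by 6 hours 34 minutes.

the first, by 6 hours 34 minutes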